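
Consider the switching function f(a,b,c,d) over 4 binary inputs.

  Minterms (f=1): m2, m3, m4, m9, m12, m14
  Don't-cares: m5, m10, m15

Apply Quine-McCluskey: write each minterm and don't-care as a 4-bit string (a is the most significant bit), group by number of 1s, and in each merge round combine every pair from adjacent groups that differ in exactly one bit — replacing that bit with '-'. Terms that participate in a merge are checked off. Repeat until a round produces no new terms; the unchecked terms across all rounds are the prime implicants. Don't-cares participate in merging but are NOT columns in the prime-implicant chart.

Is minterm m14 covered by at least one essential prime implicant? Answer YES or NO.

NO

size-2^0 implicants → 0010(✓)  0011(✓)  0100(✓)  0101(✓)  1001  1010(✓)  1100(✓)  1110(✓)  1111(✓)
size-2^1 implicants → -010  -100  001-  010-  1-10  11-0  111-
Unchecked terms (primes): -010, -100, 001-, 010-, 1-10, 1001, 11-0, 111-
Minterm coverage:
  m2 ⊆ -010,001-
  m3 ⊆ 001- [E]
  m4 ⊆ -100,010-
  m9 ⊆ 1001 [E]
  m12 ⊆ -100,11-0
  m14 ⊆ 1-10,11-0,111-
E = {001-, 1001}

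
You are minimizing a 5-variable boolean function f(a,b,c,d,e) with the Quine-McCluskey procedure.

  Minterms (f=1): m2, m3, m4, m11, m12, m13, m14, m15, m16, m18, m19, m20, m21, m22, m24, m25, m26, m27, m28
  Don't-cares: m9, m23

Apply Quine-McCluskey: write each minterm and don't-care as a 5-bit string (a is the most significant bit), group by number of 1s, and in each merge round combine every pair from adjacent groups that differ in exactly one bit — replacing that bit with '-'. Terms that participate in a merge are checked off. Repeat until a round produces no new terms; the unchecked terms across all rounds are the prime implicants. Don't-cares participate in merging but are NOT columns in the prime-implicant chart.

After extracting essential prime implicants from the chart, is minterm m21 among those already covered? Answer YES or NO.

YES

Round 0: 00010✓ 00011✓ 00100✓ 01001✓ 01011✓ 01100✓ 01101✓ 01110✓ 01111✓ 10000✓ 10010✓ 10011✓ 10100✓ 10101✓ 10110✓ 10111✓ 11000✓ 11001✓ 11010✓ 11011✓ 11100✓
Round 1: -0010✓ -0011✓ -0100✓ -1001✓ -1011✓ -1100✓ 0-011✓ 0-100✓ 0001-✓ 01-01✓ 01-11✓ 010-1✓ 011-0✓ 011-1✓ 0110-✓ 0111-✓ 1-000✓ 1-010✓ 1-011✓ 1-100✓ 10-00✓ 10-10✓ 10-11✓ 100-0✓ 1001-✓ 101-0✓ 101-1✓ 1010-✓ 1011-✓ 11-00✓ 110-0✓ 110-1✓ 1100-✓ 1101-✓
Round 2: --011 --100 -001- -10-1 01--1 011-- 1--00 1-0-0 1-01- 10--0 10-1- 101-- 110--
PIs = {--011, --100, -001-, -10-1, 01--1, 011--, 1--00, 1-0-0, 1-01-, 10--0, 10-1-, 101--, 110--}
Coverage chart:
  m2: -001- ←essential
  m3: --011,-001-
  m4: --100 ←essential
  m11: --011,-10-1,01--1
  m12: --100,011--
  m13: 01--1,011--
  m14: 011-- ←essential
  m15: 01--1,011--
  m16: 1--00,1-0-0,10--0
  m18: -001-,1-0-0,1-01-,10--0,10-1-
  m19: --011,-001-,1-01-,10-1-
  m20: --100,1--00,10--0,101--
  m21: 101-- ←essential
  m22: 10--0,10-1-,101--
  m24: 1--00,1-0-0,110--
  m25: -10-1,110--
  m26: 1-0-0,1-01-,110--
  m27: --011,-10-1,1-01-,110--
  m28: --100,1--00
Essential: --100, -001-, 011--, 101--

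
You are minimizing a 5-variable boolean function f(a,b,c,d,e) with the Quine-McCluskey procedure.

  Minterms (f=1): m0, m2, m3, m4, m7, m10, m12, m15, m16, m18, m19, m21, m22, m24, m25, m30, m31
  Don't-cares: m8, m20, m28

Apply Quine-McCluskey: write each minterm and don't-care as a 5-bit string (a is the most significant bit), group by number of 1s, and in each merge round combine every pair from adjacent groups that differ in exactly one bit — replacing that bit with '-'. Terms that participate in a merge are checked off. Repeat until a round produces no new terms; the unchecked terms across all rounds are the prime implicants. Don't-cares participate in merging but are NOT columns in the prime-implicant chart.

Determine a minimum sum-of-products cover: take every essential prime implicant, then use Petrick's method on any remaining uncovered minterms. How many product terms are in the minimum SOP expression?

8

Round 0: 00000✓ 00010✓ 00011✓ 00100✓ 00111✓ 01000✓ 01010✓ 01100✓ 01111✓ 10000✓ 10010✓ 10011✓ 10100✓ 10101✓ 10110✓ 11000✓ 11001✓ 11100✓ 11110✓ 11111✓
Round 1: -0000✓ -0010✓ -0011✓ -0100✓ -1000✓ -1100✓ -1111 0-000✓ 0-010✓ 0-100✓ 0-111 00-00✓ 00-11 000-0✓ 0001-✓ 01-00✓ 010-0✓ 1-000✓ 1-100✓ 1-110✓ 10-00✓ 10-10✓ 100-0✓ 1001-✓ 101-0✓ 1010- 11-00✓ 1100- 111-0✓ 1111-
Round 2: --000✓ --100✓ -0-00✓ -00-0 -001- -1-00✓ 0--00✓ 0-0-0 1--00✓ 1-1-0 10--0
Round 3: ---00
PIs = {---00, -00-0, -001-, -1111, 0-0-0, 0-111, 00-11, 1-1-0, 10--0, 1010-, 1100-, 1111-}
Coverage chart:
  m0: ---00,-00-0,0-0-0
  m2: -00-0,-001-,0-0-0
  m3: -001-,00-11
  m4: ---00 ←essential
  m7: 0-111,00-11
  m10: 0-0-0 ←essential
  m12: ---00 ←essential
  m15: -1111,0-111
  m16: ---00,-00-0,10--0
  m18: -00-0,-001-,10--0
  m19: -001- ←essential
  m21: 1010- ←essential
  m22: 1-1-0,10--0
  m24: ---00,1100-
  m25: 1100- ←essential
  m30: 1-1-0,1111-
  m31: -1111,1111-
Essential: ---00, -001-, 0-0-0, 1010-, 1100-
Petrick residual → -1111, 0-111, 1-1-0
Min cover (8 terms): d'e' + b'c'd + bcde + a'c'e' + a'cde + ace' + ab'cd' + abc'd'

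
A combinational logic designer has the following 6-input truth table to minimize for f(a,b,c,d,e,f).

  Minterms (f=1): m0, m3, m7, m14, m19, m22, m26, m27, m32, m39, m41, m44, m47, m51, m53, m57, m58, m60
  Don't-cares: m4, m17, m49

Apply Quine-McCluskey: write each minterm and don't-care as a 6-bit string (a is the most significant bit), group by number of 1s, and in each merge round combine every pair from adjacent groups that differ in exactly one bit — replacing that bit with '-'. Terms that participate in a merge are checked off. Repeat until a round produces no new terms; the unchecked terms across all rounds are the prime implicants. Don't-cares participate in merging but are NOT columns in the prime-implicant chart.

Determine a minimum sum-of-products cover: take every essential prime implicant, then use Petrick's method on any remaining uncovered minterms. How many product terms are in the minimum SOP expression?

[col 0] 000000*, 000011*, 000100*, 000111*, 001110, 010001*, 010011*, 010110, 011010*, 011011*, 100000*, 100111*, 101001*, 101100*, 101111*, 110001*, 110011*, 110101*, 111001*, 111010*, 111100*
[col 1] -00000, -00111, -10001*, -10011*, -11010, 0-0011, 000-00, 000-11, 01-011, 0100-1*, 01101-, 1-1001, 1-1100, 10-111, 11-001, 110-01, 1100-1*
[col 2] -100-1
Prime implicants: -00000, -00111, -100-1, -11010, 0-0011, 000-00, 000-11, 001110, 01-011, 010110, 01101-, 1-1001, 1-1100, 10-111, 11-001, 110-01
PI chart (minterm → PIs covering it):
  0 | -00000,000-00
  3 | 0-0011,000-11
  7 | -00111,000-11
  14 | 001110  (sole → essential)
  19 | -100-1,0-0011,01-011
  22 | 010110  (sole → essential)
  26 | -11010,01101-
  27 | 01-011,01101-
  32 | -00000  (sole → essential)
  39 | -00111,10-111
  41 | 1-1001  (sole → essential)
  44 | 1-1100  (sole → essential)
  47 | 10-111  (sole → essential)
  51 | -100-1  (sole → essential)
  53 | 110-01  (sole → essential)
  57 | 1-1001,11-001
  58 | -11010  (sole → essential)
  60 | 1-1100  (sole → essential)
Essential prime implicants: -00000, -100-1, -11010, 001110, 010110, 1-1001, 1-1100, 10-111, 110-01
Petrick residual → 000-11, 01-011
Minimum SOP uses 11 PIs: b'c'd'e'f' + bc'd'f + bcd'ef' + a'b'c'ef + a'b'cdef' + a'bd'ef + a'bc'def' + acd'e'f + acde'f' + ab'def + abc'e'f

11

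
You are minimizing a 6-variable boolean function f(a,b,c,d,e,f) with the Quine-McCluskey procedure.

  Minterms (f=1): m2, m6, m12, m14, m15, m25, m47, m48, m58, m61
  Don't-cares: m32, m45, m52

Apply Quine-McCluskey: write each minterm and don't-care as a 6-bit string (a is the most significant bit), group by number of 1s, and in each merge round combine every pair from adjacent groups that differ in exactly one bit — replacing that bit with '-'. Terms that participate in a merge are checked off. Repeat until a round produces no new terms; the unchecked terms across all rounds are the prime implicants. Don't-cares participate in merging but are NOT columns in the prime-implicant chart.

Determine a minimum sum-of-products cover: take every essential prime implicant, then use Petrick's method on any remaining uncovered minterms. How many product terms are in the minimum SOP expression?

[col 0] 000010*, 000110*, 001100*, 001110*, 001111*, 011001, 100000*, 101101*, 101111*, 110000*, 110100*, 111010, 111101*
[col 1] -01111, 00-110, 000-10, 0011-0, 00111-, 1-0000, 1-1101, 1011-1, 110-00
Prime implicants: -01111, 00-110, 000-10, 0011-0, 00111-, 011001, 1-0000, 1-1101, 1011-1, 110-00, 111010
PI chart (minterm → PIs covering it):
  2 | 000-10  (sole → essential)
  6 | 00-110,000-10
  12 | 0011-0  (sole → essential)
  14 | 00-110,0011-0,00111-
  15 | -01111,00111-
  25 | 011001  (sole → essential)
  47 | -01111,1011-1
  48 | 1-0000,110-00
  58 | 111010  (sole → essential)
  61 | 1-1101  (sole → essential)
Essential prime implicants: 000-10, 0011-0, 011001, 1-1101, 111010
Petrick residual → -01111, 1-0000
Minimum SOP uses 7 PIs: b'cdef + a'b'c'ef' + a'b'cdf' + a'bcd'e'f + ac'd'e'f' + acde'f + abcd'ef'

7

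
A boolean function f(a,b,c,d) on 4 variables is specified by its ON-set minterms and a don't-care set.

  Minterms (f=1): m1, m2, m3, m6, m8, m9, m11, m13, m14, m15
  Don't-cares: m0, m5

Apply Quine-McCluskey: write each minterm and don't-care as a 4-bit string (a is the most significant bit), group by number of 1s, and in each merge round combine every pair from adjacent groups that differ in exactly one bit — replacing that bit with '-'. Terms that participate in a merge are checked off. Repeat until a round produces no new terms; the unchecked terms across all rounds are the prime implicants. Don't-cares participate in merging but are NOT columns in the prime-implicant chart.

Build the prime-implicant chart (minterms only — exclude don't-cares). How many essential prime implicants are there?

size-2^0 implicants → 0000(✓)  0001(✓)  0010(✓)  0011(✓)  0101(✓)  0110(✓)  1000(✓)  1001(✓)  1011(✓)  1101(✓)  1110(✓)  1111(✓)
size-2^1 implicants → -000(✓)  -001(✓)  -011(✓)  -101(✓)  -110  0-01(✓)  0-10  00-0(✓)  00-1(✓)  000-(✓)  001-(✓)  1-01(✓)  1-11(✓)  10-1(✓)  100-(✓)  11-1(✓)  111-
size-2^2 implicants → --01  -0-1  -00-  00--  1--1
Unchecked terms (primes): --01, -0-1, -00-, -110, 0-10, 00--, 1--1, 111-
Minterm coverage:
  m1 ⊆ --01,-0-1,-00-,00--
  m2 ⊆ 0-10,00--
  m3 ⊆ -0-1,00--
  m6 ⊆ -110,0-10
  m8 ⊆ -00- [E]
  m9 ⊆ --01,-0-1,-00-,1--1
  m11 ⊆ -0-1,1--1
  m13 ⊆ --01,1--1
  m14 ⊆ -110,111-
  m15 ⊆ 1--1,111-
E = {-00-}

1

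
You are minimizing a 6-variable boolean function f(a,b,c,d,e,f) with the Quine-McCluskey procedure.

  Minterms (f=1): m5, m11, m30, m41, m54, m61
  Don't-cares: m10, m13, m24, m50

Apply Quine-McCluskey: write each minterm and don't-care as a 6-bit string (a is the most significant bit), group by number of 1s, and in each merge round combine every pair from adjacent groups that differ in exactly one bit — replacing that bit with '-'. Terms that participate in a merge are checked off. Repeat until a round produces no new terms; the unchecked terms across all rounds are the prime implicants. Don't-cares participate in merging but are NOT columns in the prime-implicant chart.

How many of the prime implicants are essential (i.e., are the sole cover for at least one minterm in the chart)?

6

[col 0] 000101*, 001010*, 001011*, 001101*, 011000, 011110, 101001, 110010*, 110110*, 111101
[col 1] 00-101, 00101-, 110-10
Prime implicants: 00-101, 00101-, 011000, 011110, 101001, 110-10, 111101
PI chart (minterm → PIs covering it):
  5 | 00-101  (sole → essential)
  11 | 00101-  (sole → essential)
  30 | 011110  (sole → essential)
  41 | 101001  (sole → essential)
  54 | 110-10  (sole → essential)
  61 | 111101  (sole → essential)
Essential prime implicants: 00-101, 00101-, 011110, 101001, 110-10, 111101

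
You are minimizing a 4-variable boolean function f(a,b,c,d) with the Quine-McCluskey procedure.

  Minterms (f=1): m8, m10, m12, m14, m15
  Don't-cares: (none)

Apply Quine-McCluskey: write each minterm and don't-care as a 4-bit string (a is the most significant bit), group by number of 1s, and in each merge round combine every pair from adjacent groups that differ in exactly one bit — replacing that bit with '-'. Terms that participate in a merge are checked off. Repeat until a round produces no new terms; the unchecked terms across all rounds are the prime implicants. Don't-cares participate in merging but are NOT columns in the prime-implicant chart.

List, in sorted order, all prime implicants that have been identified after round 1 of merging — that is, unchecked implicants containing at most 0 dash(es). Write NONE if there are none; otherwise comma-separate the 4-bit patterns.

NONE

size-2^0 implicants → 1000(✓)  1010(✓)  1100(✓)  1110(✓)  1111(✓)
size-2^1 implicants → 1-00(✓)  1-10(✓)  10-0(✓)  11-0(✓)  111-
size-2^2 implicants → 1--0
Unchecked terms (primes): 1--0, 111-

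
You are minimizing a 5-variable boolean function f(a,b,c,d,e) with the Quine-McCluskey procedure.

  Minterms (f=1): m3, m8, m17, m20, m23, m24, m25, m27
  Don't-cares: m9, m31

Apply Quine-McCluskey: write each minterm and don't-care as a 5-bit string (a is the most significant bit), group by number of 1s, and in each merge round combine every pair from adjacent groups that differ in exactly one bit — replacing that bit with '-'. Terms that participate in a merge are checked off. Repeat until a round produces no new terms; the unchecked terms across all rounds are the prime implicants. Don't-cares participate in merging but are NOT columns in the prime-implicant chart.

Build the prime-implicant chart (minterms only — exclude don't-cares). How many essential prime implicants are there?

5

Round 0: 00011 01000✓ 01001✓ 10001✓ 10100 10111✓ 11000✓ 11001✓ 11011✓ 11111✓
Round 1: -1000✓ -1001✓ 0100-✓ 1-001 1-111 11-11 110-1 1100-✓
Round 2: -100-
PIs = {-100-, 00011, 1-001, 1-111, 10100, 11-11, 110-1}
Coverage chart:
  m3: 00011 ←essential
  m8: -100- ←essential
  m17: 1-001 ←essential
  m20: 10100 ←essential
  m23: 1-111 ←essential
  m24: -100- ←essential
  m25: -100-,1-001,110-1
  m27: 11-11,110-1
Essential: -100-, 00011, 1-001, 1-111, 10100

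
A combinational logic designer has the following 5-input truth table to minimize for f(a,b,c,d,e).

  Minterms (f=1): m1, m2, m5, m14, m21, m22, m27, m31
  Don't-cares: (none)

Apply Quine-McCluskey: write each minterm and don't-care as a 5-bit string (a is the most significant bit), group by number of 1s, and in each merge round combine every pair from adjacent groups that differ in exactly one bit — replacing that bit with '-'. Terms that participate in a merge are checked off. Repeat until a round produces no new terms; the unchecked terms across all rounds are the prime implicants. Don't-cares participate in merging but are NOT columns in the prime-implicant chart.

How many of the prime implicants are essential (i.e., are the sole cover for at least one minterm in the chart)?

6

[col 0] 00001*, 00010, 00101*, 01110, 10101*, 10110, 11011*, 11111*
[col 1] -0101, 00-01, 11-11
Prime implicants: -0101, 00-01, 00010, 01110, 10110, 11-11
PI chart (minterm → PIs covering it):
  1 | 00-01  (sole → essential)
  2 | 00010  (sole → essential)
  5 | -0101,00-01
  14 | 01110  (sole → essential)
  21 | -0101  (sole → essential)
  22 | 10110  (sole → essential)
  27 | 11-11  (sole → essential)
  31 | 11-11  (sole → essential)
Essential prime implicants: -0101, 00-01, 00010, 01110, 10110, 11-11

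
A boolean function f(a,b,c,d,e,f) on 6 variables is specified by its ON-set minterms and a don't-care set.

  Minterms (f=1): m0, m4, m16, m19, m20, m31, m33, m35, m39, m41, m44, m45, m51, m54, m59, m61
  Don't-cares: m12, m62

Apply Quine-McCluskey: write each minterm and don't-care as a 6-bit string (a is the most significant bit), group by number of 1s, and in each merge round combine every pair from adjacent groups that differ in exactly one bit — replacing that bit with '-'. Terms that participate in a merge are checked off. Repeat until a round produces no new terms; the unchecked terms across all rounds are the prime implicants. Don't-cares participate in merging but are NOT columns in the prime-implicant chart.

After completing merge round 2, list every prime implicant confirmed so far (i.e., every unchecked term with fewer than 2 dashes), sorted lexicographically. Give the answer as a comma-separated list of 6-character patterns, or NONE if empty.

-01100, -10011, 00-100, 011111, 1-0011, 1-1101, 10-001, 100-11, 1000-1, 101-01, 10110-, 11-011, 11-110

Round 0: 000000✓ 000100✓ 001100✓ 010000✓ 010011✓ 010100✓ 011111 100001✓ 100011✓ 100111✓ 101001✓ 101100✓ 101101✓ 110011✓ 110110✓ 111011✓ 111101✓ 111110✓
Round 1: -01100 -10011 0-0000✓ 0-0100✓ 00-100 000-00✓ 010-00✓ 1-0011 1-1101 10-001 100-11 1000-1 101-01 10110- 11-011 11-110
Round 2: 0-0-00
PIs = {-01100, -10011, 0-0-00, 00-100, 011111, 1-0011, 1-1101, 10-001, 100-11, 1000-1, 101-01, 10110-, 11-011, 11-110}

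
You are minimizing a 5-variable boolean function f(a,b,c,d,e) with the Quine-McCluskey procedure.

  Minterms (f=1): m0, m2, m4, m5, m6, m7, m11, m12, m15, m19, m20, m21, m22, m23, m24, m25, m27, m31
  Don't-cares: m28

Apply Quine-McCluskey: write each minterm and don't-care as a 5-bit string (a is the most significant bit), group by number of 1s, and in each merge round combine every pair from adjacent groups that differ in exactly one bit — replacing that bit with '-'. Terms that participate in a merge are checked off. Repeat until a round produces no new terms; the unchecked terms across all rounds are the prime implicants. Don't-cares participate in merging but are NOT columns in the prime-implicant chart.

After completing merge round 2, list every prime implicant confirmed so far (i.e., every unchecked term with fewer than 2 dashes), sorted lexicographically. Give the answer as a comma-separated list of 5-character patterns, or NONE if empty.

Round 0: 00000✓ 00010✓ 00100✓ 00101✓ 00110✓ 00111✓ 01011✓ 01100✓ 01111✓ 10011✓ 10100✓ 10101✓ 10110✓ 10111✓ 11000✓ 11001✓ 11011✓ 11100✓ 11111✓
Round 1: -0100✓ -0101✓ -0110✓ -0111✓ -1011✓ -1100✓ -1111✓ 0-100✓ 0-111✓ 00-00✓ 00-10✓ 000-0✓ 001-0✓ 001-1✓ 0010-✓ 0011-✓ 01-11✓ 1-011✓ 1-100✓ 1-111✓ 10-11✓ 101-0✓ 101-1✓ 1010-✓ 1011-✓ 11-00 11-11✓ 110-1 1100-
Round 2: --100 --111 -01-0✓ -01-1✓ -010-✓ -011-✓ -1-11 00--0 001--✓ 1--11 101--✓
Round 3: -01--
PIs = {--100, --111, -01--, -1-11, 00--0, 1--11, 11-00, 110-1, 1100-}

11-00, 110-1, 1100-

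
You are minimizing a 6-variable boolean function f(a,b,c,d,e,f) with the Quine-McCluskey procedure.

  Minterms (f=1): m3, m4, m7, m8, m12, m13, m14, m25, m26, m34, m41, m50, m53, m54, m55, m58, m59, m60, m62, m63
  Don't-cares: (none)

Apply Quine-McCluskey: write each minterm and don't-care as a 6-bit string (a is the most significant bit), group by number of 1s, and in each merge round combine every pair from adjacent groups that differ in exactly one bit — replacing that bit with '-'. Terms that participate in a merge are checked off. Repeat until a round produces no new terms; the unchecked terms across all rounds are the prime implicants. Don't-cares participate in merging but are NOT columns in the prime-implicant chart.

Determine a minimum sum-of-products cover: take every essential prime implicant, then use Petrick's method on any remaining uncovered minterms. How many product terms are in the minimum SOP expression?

size-2^0 implicants → 000011(✓)  000100(✓)  000111(✓)  001000(✓)  001100(✓)  001101(✓)  001110(✓)  011001  011010(✓)  100010(✓)  101001  110010(✓)  110101(✓)  110110(✓)  110111(✓)  111010(✓)  111011(✓)  111100(✓)  111110(✓)  111111(✓)
size-2^1 implicants → -11010  00-100  000-11  001-00  0011-0  00110-  1-0010  11-010(✓)  11-110(✓)  11-111(✓)  110-10(✓)  1101-1  11011-(✓)  111-10(✓)  111-11(✓)  11101-(✓)  1111-0  11111-(✓)
size-2^2 implicants → 11--10  11-11-  111-1-
Unchecked terms (primes): -11010, 00-100, 000-11, 001-00, 0011-0, 00110-, 011001, 1-0010, 101001, 11--10, 11-11-, 1101-1, 111-1-, 1111-0
Minterm coverage:
  m3 ⊆ 000-11 [E]
  m4 ⊆ 00-100 [E]
  m7 ⊆ 000-11 [E]
  m8 ⊆ 001-00 [E]
  m12 ⊆ 00-100,001-00,0011-0,00110-
  m13 ⊆ 00110- [E]
  m14 ⊆ 0011-0 [E]
  m25 ⊆ 011001 [E]
  m26 ⊆ -11010 [E]
  m34 ⊆ 1-0010 [E]
  m41 ⊆ 101001 [E]
  m50 ⊆ 1-0010,11--10
  m53 ⊆ 1101-1 [E]
  m54 ⊆ 11--10,11-11-
  m55 ⊆ 11-11-,1101-1
  m58 ⊆ -11010,11--10,111-1-
  m59 ⊆ 111-1- [E]
  m60 ⊆ 1111-0 [E]
  m62 ⊆ 11--10,11-11-,111-1-,1111-0
  m63 ⊆ 11-11-,111-1-
E = {-11010, 00-100, 000-11, 001-00, 0011-0, 00110-, 011001, 1-0010, 101001, 1101-1, 111-1-, 1111-0}
Petrick residual → 11--10
Cover = bcd'ef' + a'b'de'f' + a'b'c'ef + a'b'ce'f' + a'b'cdf' + a'b'cde' + a'bcd'e'f + ac'd'ef' + ab'cd'e'f + abef' + abc'df + abce + abcdf'  |cover|=13

13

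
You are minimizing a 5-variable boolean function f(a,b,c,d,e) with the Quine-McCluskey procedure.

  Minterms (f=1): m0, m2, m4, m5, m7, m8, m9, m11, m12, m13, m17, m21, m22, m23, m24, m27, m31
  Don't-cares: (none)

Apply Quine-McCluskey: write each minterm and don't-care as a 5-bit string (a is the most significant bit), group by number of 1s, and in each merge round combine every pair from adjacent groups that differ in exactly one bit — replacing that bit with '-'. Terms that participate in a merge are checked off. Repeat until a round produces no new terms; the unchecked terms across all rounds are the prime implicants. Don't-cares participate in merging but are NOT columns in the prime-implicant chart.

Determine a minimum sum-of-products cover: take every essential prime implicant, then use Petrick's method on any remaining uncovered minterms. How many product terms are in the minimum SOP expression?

size-2^0 implicants → 00000(✓)  00010(✓)  00100(✓)  00101(✓)  00111(✓)  01000(✓)  01001(✓)  01011(✓)  01100(✓)  01101(✓)  10001(✓)  10101(✓)  10110(✓)  10111(✓)  11000(✓)  11011(✓)  11111(✓)
size-2^1 implicants → -0101(✓)  -0111(✓)  -1000  -1011  0-000(✓)  0-100(✓)  0-101(✓)  00-00(✓)  000-0  001-1(✓)  0010-(✓)  01-00(✓)  01-01(✓)  010-1  0100-(✓)  0110-(✓)  1-111  10-01  101-1(✓)  1011-  11-11
size-2^2 implicants → -01-1  0--00  0-10-  01-0-
Unchecked terms (primes): -01-1, -1000, -1011, 0--00, 0-10-, 000-0, 01-0-, 010-1, 1-111, 10-01, 1011-, 11-11
Minterm coverage:
  m0 ⊆ 0--00,000-0
  m2 ⊆ 000-0 [E]
  m4 ⊆ 0--00,0-10-
  m5 ⊆ -01-1,0-10-
  m7 ⊆ -01-1 [E]
  m8 ⊆ -1000,0--00,01-0-
  m9 ⊆ 01-0-,010-1
  m11 ⊆ -1011,010-1
  m12 ⊆ 0--00,0-10-,01-0-
  m13 ⊆ 0-10-,01-0-
  m17 ⊆ 10-01 [E]
  m21 ⊆ -01-1,10-01
  m22 ⊆ 1011- [E]
  m23 ⊆ -01-1,1-111,1011-
  m24 ⊆ -1000 [E]
  m27 ⊆ -1011,11-11
  m31 ⊆ 1-111,11-11
E = {-01-1, -1000, 000-0, 10-01, 1011-}
Petrick residual → 0-10-, 010-1, 11-11
Cover = b'ce + bc'd'e' + a'cd' + a'b'c'e' + a'bc'e + ab'd'e + ab'cd + abde  |cover|=8

8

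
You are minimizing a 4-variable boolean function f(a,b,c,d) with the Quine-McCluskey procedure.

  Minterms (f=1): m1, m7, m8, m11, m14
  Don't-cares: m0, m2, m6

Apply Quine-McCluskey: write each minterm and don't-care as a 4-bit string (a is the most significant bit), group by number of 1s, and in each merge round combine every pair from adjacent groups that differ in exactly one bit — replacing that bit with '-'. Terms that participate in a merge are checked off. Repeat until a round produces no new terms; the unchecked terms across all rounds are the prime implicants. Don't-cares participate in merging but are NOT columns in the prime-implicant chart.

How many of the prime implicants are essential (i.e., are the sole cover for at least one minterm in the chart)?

Round 0: 0000✓ 0001✓ 0010✓ 0110✓ 0111✓ 1000✓ 1011 1110✓
Round 1: -000 -110 0-10 00-0 000- 011-
PIs = {-000, -110, 0-10, 00-0, 000-, 011-, 1011}
Coverage chart:
  m1: 000- ←essential
  m7: 011- ←essential
  m8: -000 ←essential
  m11: 1011 ←essential
  m14: -110 ←essential
Essential: -000, -110, 000-, 011-, 1011

5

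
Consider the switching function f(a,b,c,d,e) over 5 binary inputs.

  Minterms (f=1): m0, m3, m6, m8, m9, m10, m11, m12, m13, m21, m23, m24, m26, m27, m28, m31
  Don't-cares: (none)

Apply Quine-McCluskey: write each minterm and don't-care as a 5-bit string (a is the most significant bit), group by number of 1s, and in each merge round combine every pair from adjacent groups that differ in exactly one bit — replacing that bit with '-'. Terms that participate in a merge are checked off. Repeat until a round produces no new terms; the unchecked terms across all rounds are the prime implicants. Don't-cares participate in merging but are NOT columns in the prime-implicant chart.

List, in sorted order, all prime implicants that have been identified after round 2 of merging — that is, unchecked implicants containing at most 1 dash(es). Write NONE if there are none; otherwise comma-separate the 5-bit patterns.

0-000, 0-011, 00110, 1-111, 101-1, 11-11

size-2^0 implicants → 00000(✓)  00011(✓)  00110  01000(✓)  01001(✓)  01010(✓)  01011(✓)  01100(✓)  01101(✓)  10101(✓)  10111(✓)  11000(✓)  11010(✓)  11011(✓)  11100(✓)  11111(✓)
size-2^1 implicants → -1000(✓)  -1010(✓)  -1011(✓)  -1100(✓)  0-000  0-011  01-00(✓)  01-01(✓)  010-0(✓)  010-1(✓)  0100-(✓)  0101-(✓)  0110-(✓)  1-111  101-1  11-00(✓)  11-11  110-0(✓)  1101-(✓)
size-2^2 implicants → -1-00  -10-0  -101-  01-0-  010--
Unchecked terms (primes): -1-00, -10-0, -101-, 0-000, 0-011, 00110, 01-0-, 010--, 1-111, 101-1, 11-11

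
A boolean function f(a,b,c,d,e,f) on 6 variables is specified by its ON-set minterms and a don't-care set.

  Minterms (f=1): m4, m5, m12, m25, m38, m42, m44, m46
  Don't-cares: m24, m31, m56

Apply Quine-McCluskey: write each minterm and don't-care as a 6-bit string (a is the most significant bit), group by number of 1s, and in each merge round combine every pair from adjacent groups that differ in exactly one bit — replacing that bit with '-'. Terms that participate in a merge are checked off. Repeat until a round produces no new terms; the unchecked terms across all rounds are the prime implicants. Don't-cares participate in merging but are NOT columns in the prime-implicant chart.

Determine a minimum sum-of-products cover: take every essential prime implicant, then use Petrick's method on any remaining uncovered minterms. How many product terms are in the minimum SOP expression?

Round 0: 000100✓ 000101✓ 001100✓ 011000✓ 011001✓ 011111 100110✓ 101010✓ 101100✓ 101110✓ 111000✓
Round 1: -01100 -11000 00-100 00010- 01100- 10-110 101-10 1011-0
PIs = {-01100, -11000, 00-100, 00010-, 01100-, 011111, 10-110, 101-10, 1011-0}
Coverage chart:
  m4: 00-100,00010-
  m5: 00010- ←essential
  m12: -01100,00-100
  m25: 01100- ←essential
  m38: 10-110 ←essential
  m42: 101-10 ←essential
  m44: -01100,1011-0
  m46: 10-110,101-10,1011-0
Essential: 00010-, 01100-, 10-110, 101-10
Petrick residual → -01100
Min cover (5 terms): b'cde'f' + a'b'c'de' + a'bcd'e' + ab'def' + ab'cef'

5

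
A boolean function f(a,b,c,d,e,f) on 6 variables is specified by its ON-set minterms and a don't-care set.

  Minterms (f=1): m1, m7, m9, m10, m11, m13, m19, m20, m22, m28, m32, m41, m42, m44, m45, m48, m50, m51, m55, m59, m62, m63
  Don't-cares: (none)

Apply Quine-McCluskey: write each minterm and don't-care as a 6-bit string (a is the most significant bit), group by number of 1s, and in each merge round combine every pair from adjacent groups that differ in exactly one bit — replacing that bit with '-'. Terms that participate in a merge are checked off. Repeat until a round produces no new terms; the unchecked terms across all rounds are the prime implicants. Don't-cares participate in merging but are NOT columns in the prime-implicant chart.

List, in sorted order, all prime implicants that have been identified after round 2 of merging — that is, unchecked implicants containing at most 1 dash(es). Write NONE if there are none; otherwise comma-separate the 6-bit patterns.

[col 0] 000001*, 000111, 001001*, 001010*, 001011*, 001101*, 010011*, 010100*, 010110*, 011100*, 100000*, 101001*, 101010*, 101100*, 101101*, 110000*, 110010*, 110011*, 110111*, 111011*, 111110*, 111111*
[col 1] -01001*, -01010, -01101*, -10011, 00-001, 001-01*, 0010-1, 00101-, 01-100, 0101-0, 1-0000, 101-01*, 10110-, 11-011*, 11-111*, 110-11*, 1100-0, 11001-, 111-11*, 11111-
[col 2] -01-01, 11--11
Prime implicants: -01-01, -01010, -10011, 00-001, 000111, 0010-1, 00101-, 01-100, 0101-0, 1-0000, 10110-, 11--11, 1100-0, 11001-, 11111-

-01010, -10011, 00-001, 000111, 0010-1, 00101-, 01-100, 0101-0, 1-0000, 10110-, 1100-0, 11001-, 11111-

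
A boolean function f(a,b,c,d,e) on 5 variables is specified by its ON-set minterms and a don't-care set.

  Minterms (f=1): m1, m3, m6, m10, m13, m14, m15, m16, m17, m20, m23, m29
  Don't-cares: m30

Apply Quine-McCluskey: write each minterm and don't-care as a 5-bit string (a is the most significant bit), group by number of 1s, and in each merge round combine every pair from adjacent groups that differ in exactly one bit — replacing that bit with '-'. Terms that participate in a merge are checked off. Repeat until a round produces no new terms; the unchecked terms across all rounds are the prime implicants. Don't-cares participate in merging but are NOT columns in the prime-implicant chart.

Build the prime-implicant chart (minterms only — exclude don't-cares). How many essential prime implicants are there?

Round 0: 00001✓ 00011✓ 00110✓ 01010✓ 01101✓ 01110✓ 01111✓ 10000✓ 10001✓ 10100✓ 10111 11101✓ 11110✓
Round 1: -0001 -1101 -1110 0-110 000-1 01-10 011-1 0111- 10-00 1000-
PIs = {-0001, -1101, -1110, 0-110, 000-1, 01-10, 011-1, 0111-, 10-00, 1000-, 10111}
Coverage chart:
  m1: -0001,000-1
  m3: 000-1 ←essential
  m6: 0-110 ←essential
  m10: 01-10 ←essential
  m13: -1101,011-1
  m14: -1110,0-110,01-10,0111-
  m15: 011-1,0111-
  m16: 10-00,1000-
  m17: -0001,1000-
  m20: 10-00 ←essential
  m23: 10111 ←essential
  m29: -1101 ←essential
Essential: -1101, 0-110, 000-1, 01-10, 10-00, 10111

6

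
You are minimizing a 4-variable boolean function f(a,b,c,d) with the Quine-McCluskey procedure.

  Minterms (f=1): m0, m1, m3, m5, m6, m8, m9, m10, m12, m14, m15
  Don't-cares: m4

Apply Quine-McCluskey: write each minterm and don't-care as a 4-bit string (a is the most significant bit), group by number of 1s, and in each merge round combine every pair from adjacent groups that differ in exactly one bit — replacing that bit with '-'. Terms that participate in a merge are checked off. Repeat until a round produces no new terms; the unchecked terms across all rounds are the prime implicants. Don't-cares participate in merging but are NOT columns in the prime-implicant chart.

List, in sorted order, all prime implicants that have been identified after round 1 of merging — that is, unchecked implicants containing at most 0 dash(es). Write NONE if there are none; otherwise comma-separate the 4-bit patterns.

NONE

Round 0: 0000✓ 0001✓ 0011✓ 0100✓ 0101✓ 0110✓ 1000✓ 1001✓ 1010✓ 1100✓ 1110✓ 1111✓
Round 1: -000✓ -001✓ -100✓ -110✓ 0-00✓ 0-01✓ 00-1 000-✓ 01-0✓ 010-✓ 1-00✓ 1-10✓ 10-0✓ 100-✓ 11-0✓ 111-
Round 2: --00 -00- -1-0 0-0- 1--0
PIs = {--00, -00-, -1-0, 0-0-, 00-1, 1--0, 111-}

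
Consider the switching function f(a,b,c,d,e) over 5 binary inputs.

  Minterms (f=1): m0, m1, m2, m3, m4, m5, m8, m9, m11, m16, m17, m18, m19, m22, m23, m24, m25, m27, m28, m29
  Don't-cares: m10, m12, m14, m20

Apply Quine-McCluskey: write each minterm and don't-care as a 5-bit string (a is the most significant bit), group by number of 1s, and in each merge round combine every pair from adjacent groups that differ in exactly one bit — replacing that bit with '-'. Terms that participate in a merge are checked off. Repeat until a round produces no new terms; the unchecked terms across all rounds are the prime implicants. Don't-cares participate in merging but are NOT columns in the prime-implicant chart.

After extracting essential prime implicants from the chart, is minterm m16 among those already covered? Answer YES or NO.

NO

size-2^0 implicants → 00000(✓)  00001(✓)  00010(✓)  00011(✓)  00100(✓)  00101(✓)  01000(✓)  01001(✓)  01010(✓)  01011(✓)  01100(✓)  01110(✓)  10000(✓)  10001(✓)  10010(✓)  10011(✓)  10100(✓)  10110(✓)  10111(✓)  11000(✓)  11001(✓)  11011(✓)  11100(✓)  11101(✓)
size-2^1 implicants → -0000(✓)  -0001(✓)  -0010(✓)  -0011(✓)  -0100(✓)  -1000(✓)  -1001(✓)  -1011(✓)  -1100(✓)  0-000(✓)  0-001(✓)  0-010(✓)  0-011(✓)  0-100(✓)  00-00(✓)  00-01(✓)  000-0(✓)  000-1(✓)  0000-(✓)  0001-(✓)  0010-(✓)  01-00(✓)  01-10(✓)  010-0(✓)  010-1(✓)  0100-(✓)  0101-(✓)  011-0(✓)  1-000(✓)  1-001(✓)  1-011(✓)  1-100(✓)  10-00(✓)  10-10(✓)  10-11(✓)  100-0(✓)  100-1(✓)  1000-(✓)  1001-(✓)  101-0(✓)  1011-(✓)  11-00(✓)  11-01(✓)  110-1(✓)  1100-(✓)  1110-(✓)
size-2^2 implicants → --000(✓)  --001(✓)  --011(✓)  --100(✓)  -0-00(✓)  -00-0(✓)  -00-1(✓)  -000-(✓)  -001-(✓)  -1-00(✓)  -10-1(✓)  -100-(✓)  0--00(✓)  0-0-0(✓)  0-0-1(✓)  0-00-(✓)  0-01-(✓)  00-0-  000--(✓)  01--0  010--(✓)  1--00(✓)  1-0-1(✓)  1-00-(✓)  10--0  10-1-  100--(✓)  11-0-
size-2^3 implicants → ---00  --0-1  --00-  -00--  0-0--
Unchecked terms (primes): ---00, --0-1, --00-, -00--, 0-0--, 00-0-, 01--0, 10--0, 10-1-, 11-0-
Minterm coverage:
  m0 ⊆ ---00,--00-,-00--,0-0--,00-0-
  m1 ⊆ --0-1,--00-,-00--,0-0--,00-0-
  m2 ⊆ -00--,0-0--
  m3 ⊆ --0-1,-00--,0-0--
  m4 ⊆ ---00,00-0-
  m5 ⊆ 00-0- [E]
  m8 ⊆ ---00,--00-,0-0--,01--0
  m9 ⊆ --0-1,--00-,0-0--
  m11 ⊆ --0-1,0-0--
  m16 ⊆ ---00,--00-,-00--,10--0
  m17 ⊆ --0-1,--00-,-00--
  m18 ⊆ -00--,10--0,10-1-
  m19 ⊆ --0-1,-00--,10-1-
  m22 ⊆ 10--0,10-1-
  m23 ⊆ 10-1- [E]
  m24 ⊆ ---00,--00-,11-0-
  m25 ⊆ --0-1,--00-,11-0-
  m27 ⊆ --0-1 [E]
  m28 ⊆ ---00,11-0-
  m29 ⊆ 11-0- [E]
E = {--0-1, 00-0-, 10-1-, 11-0-}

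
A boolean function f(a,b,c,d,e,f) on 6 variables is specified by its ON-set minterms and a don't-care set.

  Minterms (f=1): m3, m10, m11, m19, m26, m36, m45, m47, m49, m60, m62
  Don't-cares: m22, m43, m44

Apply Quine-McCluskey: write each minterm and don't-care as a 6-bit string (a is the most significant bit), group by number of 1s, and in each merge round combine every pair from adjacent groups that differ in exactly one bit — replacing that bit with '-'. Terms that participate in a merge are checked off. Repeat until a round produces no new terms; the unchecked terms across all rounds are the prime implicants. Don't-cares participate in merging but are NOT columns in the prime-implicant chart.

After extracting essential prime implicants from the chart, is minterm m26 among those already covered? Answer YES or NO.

size-2^0 implicants → 000011(✓)  001010(✓)  001011(✓)  010011(✓)  010110  011010(✓)  100100(✓)  101011(✓)  101100(✓)  101101(✓)  101111(✓)  110001  111100(✓)  111110(✓)
size-2^1 implicants → -01011  0-0011  0-1010  00-011  00101-  1-1100  10-100  101-11  1011-1  10110-  1111-0
Unchecked terms (primes): -01011, 0-0011, 0-1010, 00-011, 00101-, 010110, 1-1100, 10-100, 101-11, 1011-1, 10110-, 110001, 1111-0
Minterm coverage:
  m3 ⊆ 0-0011,00-011
  m10 ⊆ 0-1010,00101-
  m11 ⊆ -01011,00-011,00101-
  m19 ⊆ 0-0011 [E]
  m26 ⊆ 0-1010 [E]
  m36 ⊆ 10-100 [E]
  m45 ⊆ 1011-1,10110-
  m47 ⊆ 101-11,1011-1
  m49 ⊆ 110001 [E]
  m60 ⊆ 1-1100,1111-0
  m62 ⊆ 1111-0 [E]
E = {0-0011, 0-1010, 10-100, 110001, 1111-0}

YES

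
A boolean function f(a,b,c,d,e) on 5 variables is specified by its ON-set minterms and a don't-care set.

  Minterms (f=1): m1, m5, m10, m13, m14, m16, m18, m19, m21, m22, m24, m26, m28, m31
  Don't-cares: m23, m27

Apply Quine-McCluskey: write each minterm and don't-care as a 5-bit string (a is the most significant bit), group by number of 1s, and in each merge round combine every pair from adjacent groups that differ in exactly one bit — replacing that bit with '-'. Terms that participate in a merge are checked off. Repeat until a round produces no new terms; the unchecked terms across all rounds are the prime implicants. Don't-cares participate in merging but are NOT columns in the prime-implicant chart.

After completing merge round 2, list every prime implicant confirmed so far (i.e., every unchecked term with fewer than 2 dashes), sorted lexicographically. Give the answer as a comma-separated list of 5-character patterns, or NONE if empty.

-0101, -1010, 0-101, 00-01, 01-10, 101-1, 11-00

[col 0] 00001*, 00101*, 01010*, 01101*, 01110*, 10000*, 10010*, 10011*, 10101*, 10110*, 10111*, 11000*, 11010*, 11011*, 11100*, 11111*
[col 1] -0101, -1010, 0-101, 00-01, 01-10, 1-000*, 1-010*, 1-011*, 1-111*, 10-10*, 10-11*, 100-0*, 1001-*, 101-1, 1011-*, 11-00, 11-11*, 110-0*, 1101-*
[col 2] 1--11, 1-0-0, 1-01-, 10-1-
Prime implicants: -0101, -1010, 0-101, 00-01, 01-10, 1--11, 1-0-0, 1-01-, 10-1-, 101-1, 11-00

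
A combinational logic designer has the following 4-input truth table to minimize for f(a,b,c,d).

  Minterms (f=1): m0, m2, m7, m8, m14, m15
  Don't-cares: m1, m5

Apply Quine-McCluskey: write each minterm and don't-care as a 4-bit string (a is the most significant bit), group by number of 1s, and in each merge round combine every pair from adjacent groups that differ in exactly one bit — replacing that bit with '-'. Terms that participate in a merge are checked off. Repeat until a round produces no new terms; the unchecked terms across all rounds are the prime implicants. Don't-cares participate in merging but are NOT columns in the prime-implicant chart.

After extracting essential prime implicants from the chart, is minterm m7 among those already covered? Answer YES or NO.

Round 0: 0000✓ 0001✓ 0010✓ 0101✓ 0111✓ 1000✓ 1110✓ 1111✓
Round 1: -000 -111 0-01 00-0 000- 01-1 111-
PIs = {-000, -111, 0-01, 00-0, 000-, 01-1, 111-}
Coverage chart:
  m0: -000,00-0,000-
  m2: 00-0 ←essential
  m7: -111,01-1
  m8: -000 ←essential
  m14: 111- ←essential
  m15: -111,111-
Essential: -000, 00-0, 111-

NO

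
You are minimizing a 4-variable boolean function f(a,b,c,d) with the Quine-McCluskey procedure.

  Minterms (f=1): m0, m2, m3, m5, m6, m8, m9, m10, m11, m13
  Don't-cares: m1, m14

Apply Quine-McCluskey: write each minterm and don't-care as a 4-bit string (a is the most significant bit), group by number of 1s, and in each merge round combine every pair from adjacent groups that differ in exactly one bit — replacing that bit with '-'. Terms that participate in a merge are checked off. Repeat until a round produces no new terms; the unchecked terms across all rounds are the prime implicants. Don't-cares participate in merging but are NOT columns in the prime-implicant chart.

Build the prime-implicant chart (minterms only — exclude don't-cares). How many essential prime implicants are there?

Round 0: 0000✓ 0001✓ 0010✓ 0011✓ 0101✓ 0110✓ 1000✓ 1001✓ 1010✓ 1011✓ 1101✓ 1110✓
Round 1: -000✓ -001✓ -010✓ -011✓ -101✓ -110✓ 0-01✓ 0-10✓ 00-0✓ 00-1✓ 000-✓ 001-✓ 1-01✓ 1-10✓ 10-0✓ 10-1✓ 100-✓ 101-✓
Round 2: --01 --10 -0-0✓ -0-1✓ -00-✓ -01-✓ 00--✓ 10--✓
Round 3: -0--
PIs = {--01, --10, -0--}
Coverage chart:
  m0: -0-- ←essential
  m2: --10,-0--
  m3: -0-- ←essential
  m5: --01 ←essential
  m6: --10 ←essential
  m8: -0-- ←essential
  m9: --01,-0--
  m10: --10,-0--
  m11: -0-- ←essential
  m13: --01 ←essential
Essential: --01, --10, -0--

3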